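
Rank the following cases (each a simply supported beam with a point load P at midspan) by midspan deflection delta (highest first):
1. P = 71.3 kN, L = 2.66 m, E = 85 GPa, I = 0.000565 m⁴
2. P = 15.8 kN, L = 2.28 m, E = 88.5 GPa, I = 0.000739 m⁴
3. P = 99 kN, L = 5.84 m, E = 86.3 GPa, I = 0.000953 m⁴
Model: a simply supported beam with a point load P at midspan, so delta = (P·L^3) / (48·E·I) (SI units).
  Case 1: delta = (71300 × 2.66^3) / (48 × (8.5 × 10¹⁰) × 0.000565) = 0.0005821 m = 0.5821 mm
  Case 2: delta = (15800 × 2.28^3) / (48 × (8.85 × 10¹⁰) × 0.000739) = 5.965 × 10⁻⁵ m = 0.05965 mm
  Case 3: delta = (99000 × 5.84^3) / (48 × (8.63 × 10¹⁰) × 0.000953) = 0.004995 m = 4.995 mm
Ordering: 4.995 mm (case 3) > 0.5821 mm (case 1) > 0.05965 mm (case 2)
Final answer: 3, 1, 2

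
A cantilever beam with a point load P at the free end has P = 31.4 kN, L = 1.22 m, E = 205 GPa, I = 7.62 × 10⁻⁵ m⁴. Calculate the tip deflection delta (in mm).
Model: a cantilever beam with a point load P at the free end, so delta = (P·L^3) / (3·E·I).
Convert to SI units:
  P = 31.4 kN = 31400 N
  E = 205 GPa = 2.05 × 10¹¹ Pa
Substitute:
  delta = (31400 × 1.22^3) / (3 × (2.05 × 10¹¹) × (7.62 × 10⁻⁵))
  delta = 0.001217 m
Convert: delta = 0.001217 m = 1.217 mm
Final answer: delta = 1.217 mm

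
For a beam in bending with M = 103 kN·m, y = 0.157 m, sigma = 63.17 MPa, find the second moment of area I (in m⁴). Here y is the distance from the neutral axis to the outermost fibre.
Model: a beam in bending, so sigma = (M·y) / I.
Solve for I: I = (M·y) / sigma.
Convert to SI units:
  M = 103 kN·m = 103000 N·m
  sigma = 63.17 MPa = 6.317 × 10⁷ Pa
Substitute:
  I = (103000 × 0.157) / (6.317 × 10⁷)
  I = 0.000256 m⁴
Final answer: I = 0.000256 m⁴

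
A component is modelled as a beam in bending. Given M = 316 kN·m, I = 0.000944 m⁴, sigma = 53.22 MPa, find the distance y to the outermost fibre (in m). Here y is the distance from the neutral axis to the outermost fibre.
Model: a beam in bending, so sigma = (M·y) / I.
Solve for y: y = (sigma·I) / M.
Convert to SI units:
  M = 316 kN·m = 316000 N·m
  sigma = 53.22 MPa = 5.322 × 10⁷ Pa
Substitute:
  y = ((5.322 × 10⁷) × 0.000944) / 316000
  y = 0.159 m
Final answer: y = 0.159 m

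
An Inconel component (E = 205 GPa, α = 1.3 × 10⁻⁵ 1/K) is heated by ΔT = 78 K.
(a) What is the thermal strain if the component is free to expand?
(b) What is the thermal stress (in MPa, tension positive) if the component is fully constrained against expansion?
(a) Free thermal strain ε_th = α·ΔT = (1.3 × 10⁻⁵) × 78 = 0.001014
(b) Fully constrained, the expansion is suppressed, so σ = -E·α·ΔT. Convert E = 205 GPa = 2.05 × 10¹¹ Pa.
  σ = -(2.05 × 10¹¹) × (1.3 × 10⁻⁵) × 78 = -2.079 × 10⁸ Pa = -207.9 MPa (compressive)
Final answer: (a) ε_th = 0.001014, (b) σ = -207.9 MPa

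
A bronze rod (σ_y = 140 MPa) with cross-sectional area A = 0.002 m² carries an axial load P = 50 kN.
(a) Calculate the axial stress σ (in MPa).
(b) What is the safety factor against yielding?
(a) Axial stress σ = P/A. Convert P = 50 kN = 50000 N.
  σ = 50000 / 0.002 = 2.5 × 10⁷ Pa = 25 MPa
(b) Safety factor SF = σ_y/σ = 140 / 25 = 5.6
Final answer: (a) σ = 25 MPa, (b) SF = 5.6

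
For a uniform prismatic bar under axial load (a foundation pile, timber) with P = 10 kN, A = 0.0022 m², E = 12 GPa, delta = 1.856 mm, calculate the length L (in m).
Model: a uniform prismatic bar under axial load, so delta = (P·L) / (A·E).
Solve for L: L = (delta·A·E) / P.
Convert to SI units:
  P = 10 kN = 10000 N
  E = 12 GPa = 1.2 × 10¹⁰ Pa
  delta = 1.856 mm = 0.001856 m
Substitute:
  L = (0.001856 × 0.0022 × (1.2 × 10¹⁰)) / 10000
  L = 4.9 m
Final answer: L = 4.9 m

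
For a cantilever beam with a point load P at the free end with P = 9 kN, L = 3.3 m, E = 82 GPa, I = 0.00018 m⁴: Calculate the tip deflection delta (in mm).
Model: a cantilever beam with a point load P at the free end, so delta = (P·L^3) / (3·E·I).
Convert to SI units:
  P = 9 kN = 9000 N
  E = 82 GPa = 8.2 × 10¹⁰ Pa
Substitute:
  delta = (9000 × 3.3^3) / (3 × (8.2 × 10¹⁰) × 0.00018)
  delta = 0.007304 m
Convert: delta = 0.007304 m = 7.304 mm
Final answer: delta = 7.304 mm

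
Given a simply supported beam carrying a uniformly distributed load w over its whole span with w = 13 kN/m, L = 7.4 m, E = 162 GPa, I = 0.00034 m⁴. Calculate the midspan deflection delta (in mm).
Model: a simply supported beam carrying a uniformly distributed load w over its whole span, so delta = (5·w·L^4) / (384·E·I).
Convert to SI units:
  w = 13 kN/m = 13000 N/m
  E = 162 GPa = 1.62 × 10¹¹ Pa
Substitute:
  delta = (5 × 13000 × 7.4^4) / (384 × (1.62 × 10¹¹) × 0.00034)
  delta = 0.009215 m
Convert: delta = 0.009215 m = 9.215 mm
Final answer: delta = 9.215 mm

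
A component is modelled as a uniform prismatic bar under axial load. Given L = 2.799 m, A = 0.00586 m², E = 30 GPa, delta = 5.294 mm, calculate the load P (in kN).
Model: a uniform prismatic bar under axial load, so delta = (P·L) / (A·E).
Solve for P: P = (delta·A·E) / L.
Convert to SI units:
  E = 30 GPa = 3 × 10¹⁰ Pa
  delta = 5.294 mm = 0.005294 m
Substitute:
  P = (0.005294 × 0.00586 × (3 × 10¹⁰)) / 2.799
  P = 332500 N
Convert: P = 332500 N = 332.5 kN
Final answer: P = 332.5 kN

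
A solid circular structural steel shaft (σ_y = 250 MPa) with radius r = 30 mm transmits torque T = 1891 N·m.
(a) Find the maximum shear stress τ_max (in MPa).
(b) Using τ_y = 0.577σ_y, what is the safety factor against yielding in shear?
(a) For a solid circular shaft, τ_max = T·r/J with J = π·r^4/2, i.e. τ_max = 2·T / (π·r^3). Convert r = 30 mm = 0.03 m.
  τ_max = (2 × 1891) / (π × 0.03^3) = 4.459 × 10⁷ Pa = 44.59 MPa
(b) τ_y = 0.577 × 250 = 144.25 MPa
  SF = τ_y/τ_max = 144.25 / 44.59 = 3.235
Final answer: (a) τ_max = 44.59 MPa, (b) SF = 3.235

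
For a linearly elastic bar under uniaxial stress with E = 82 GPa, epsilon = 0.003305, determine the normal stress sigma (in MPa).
Model: a linearly elastic bar under uniaxial stress, so epsilon = sigma / E.
Solve for sigma: sigma = epsilon·E.
Convert to SI units:
  E = 82 GPa = 8.2 × 10¹⁰ Pa
Substitute:
  sigma = 0.003305 × (8.2 × 10¹⁰)
  sigma = 2.71 × 10⁸ Pa
Convert: sigma = 2.71 × 10⁸ Pa = 271 MPa
Final answer: sigma = 271 MPa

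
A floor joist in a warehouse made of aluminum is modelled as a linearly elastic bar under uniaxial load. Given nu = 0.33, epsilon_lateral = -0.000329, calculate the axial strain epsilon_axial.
Model: a linearly elastic bar under uniaxial load, so epsilon_lateral = -nu·epsilon_axial.
Solve for epsilon_axial: epsilon_axial = -epsilon_lateral / nu.
Substitute:
  epsilon_axial = -(-0.000329) / 0.33
  epsilon_axial = 0.000997
Final answer: epsilon_axial = 0.000997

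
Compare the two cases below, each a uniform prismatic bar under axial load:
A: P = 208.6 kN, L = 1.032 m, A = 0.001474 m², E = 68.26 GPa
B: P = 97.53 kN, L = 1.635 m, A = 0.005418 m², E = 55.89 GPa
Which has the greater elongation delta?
Model: a uniform prismatic bar under axial load, so delta = (P·L) / (A·E) (SI units).
  A: delta = (208600 × 1.032) / (0.001474 × (6.826 × 10¹⁰)) = 0.00214 m = 2.14 mm
  B: delta = (97530 × 1.635) / (0.005418 × (5.589 × 10¹⁰)) = 0.0005266 m = 0.5266 mm
2.14 mm > 0.5266 mm, so A is larger.
Final answer: A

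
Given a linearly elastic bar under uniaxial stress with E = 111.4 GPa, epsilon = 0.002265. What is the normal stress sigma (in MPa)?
Model: a linearly elastic bar under uniaxial stress, so sigma = E·epsilon.
Convert to SI units:
  E = 111.4 GPa = 1.114 × 10¹¹ Pa
Substitute:
  sigma = (1.114 × 10¹¹) × 0.002265
  sigma = 2.523 × 10⁸ Pa
Convert: sigma = 2.523 × 10⁸ Pa = 252.3 MPa
Final answer: sigma = 252.3 MPa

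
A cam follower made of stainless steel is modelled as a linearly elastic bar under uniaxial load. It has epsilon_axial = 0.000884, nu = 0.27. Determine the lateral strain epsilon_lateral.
Model: a linearly elastic bar under uniaxial load, so epsilon_lateral = -nu·epsilon_axial.
Substitute:
  epsilon_lateral = -(0.27 × 0.000884)
  epsilon_lateral = -0.0002387
Final answer: epsilon_lateral = -0.0002387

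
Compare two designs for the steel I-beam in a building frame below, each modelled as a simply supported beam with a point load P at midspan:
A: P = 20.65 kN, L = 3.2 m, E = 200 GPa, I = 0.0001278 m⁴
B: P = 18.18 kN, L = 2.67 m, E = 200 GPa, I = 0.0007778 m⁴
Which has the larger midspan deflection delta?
Model: a simply supported beam with a point load P at midspan, so delta = (P·L^3) / (48·E·I) (SI units).
  A: delta = (20650 × 3.2^3) / (48 × (2 × 10¹¹) × 0.0001278) = 0.0005515 m = 0.5515 mm
  B: delta = (18180 × 2.67^3) / (48 × (2 × 10¹¹) × 0.0007778) = 4.634 × 10⁻⁵ m = 0.04634 mm
0.5515 mm > 0.04634 mm, so A is larger.
Final answer: A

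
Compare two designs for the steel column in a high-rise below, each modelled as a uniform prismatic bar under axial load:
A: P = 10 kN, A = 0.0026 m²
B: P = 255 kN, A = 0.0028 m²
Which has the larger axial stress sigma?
Model: a uniform prismatic bar under axial load, so sigma = P / A (SI units).
  A: sigma = 10000 / 0.0026 = 3.846 × 10⁶ Pa = 3.846 MPa
  B: sigma = 255000 / 0.0028 = 9.107 × 10⁷ Pa = 91.07 MPa
91.07 MPa > 3.846 MPa, so B is larger.
Final answer: B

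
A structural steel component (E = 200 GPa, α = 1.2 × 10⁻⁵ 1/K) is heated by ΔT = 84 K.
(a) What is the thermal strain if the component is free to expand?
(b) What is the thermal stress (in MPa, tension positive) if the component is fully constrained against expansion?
(a) Free thermal strain ε_th = α·ΔT = (1.2 × 10⁻⁵) × 84 = 0.001008
(b) Fully constrained, the expansion is suppressed, so σ = -E·α·ΔT. Convert E = 200 GPa = 2 × 10¹¹ Pa.
  σ = -(2 × 10¹¹) × (1.2 × 10⁻⁵) × 84 = -2.016 × 10⁸ Pa = -201.6 MPa (compressive)
Final answer: (a) ε_th = 0.001008, (b) σ = -201.6 MPa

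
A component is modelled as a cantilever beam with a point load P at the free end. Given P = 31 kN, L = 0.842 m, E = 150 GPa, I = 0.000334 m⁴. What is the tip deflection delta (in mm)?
Model: a cantilever beam with a point load P at the free end, so delta = (P·L^3) / (3·E·I).
Convert to SI units:
  P = 31 kN = 31000 N
  E = 150 GPa = 1.5 × 10¹¹ Pa
Substitute:
  delta = (31000 × 0.842^3) / (3 × (1.5 × 10¹¹) × 0.000334)
  delta = 0.0001231 m
Convert: delta = 0.0001231 m = 0.1231 mm
Final answer: delta = 0.1231 mm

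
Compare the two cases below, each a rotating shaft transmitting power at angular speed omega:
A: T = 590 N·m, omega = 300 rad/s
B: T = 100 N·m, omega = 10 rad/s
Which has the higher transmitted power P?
Model: a rotating shaft transmitting power at angular speed omega, so P = T·omega (SI units).
  A: P = 590 × 300 = 177000 W = 177 kW
  B: P = 100 × 10 = 1000 W = 1 kW
177 kW > 1 kW, so A is larger.
Final answer: A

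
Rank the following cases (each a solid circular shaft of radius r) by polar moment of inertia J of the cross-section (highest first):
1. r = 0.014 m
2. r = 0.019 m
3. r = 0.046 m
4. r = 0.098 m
Model: a solid circular shaft of radius r, so J = (π·r^4) / 2 (SI units).
  Case 1: J = (π × 0.014^4) / 2 = 6.034 × 10⁻⁸ m⁴
  Case 2: J = (π × 0.019^4) / 2 = 2.047 × 10⁻⁷ m⁴
  Case 3: J = (π × 0.046^4) / 2 = 7.033 × 10⁻⁶ m⁴
  Case 4: J = (π × 0.098^4) / 2 = 0.0001449 m⁴
Ordering: 0.0001449 m⁴ (case 4) > 7.033 × 10⁻⁶ m⁴ (case 3) > 2.047 × 10⁻⁷ m⁴ (case 2) > 6.034 × 10⁻⁸ m⁴ (case 1)
Final answer: 4, 3, 2, 1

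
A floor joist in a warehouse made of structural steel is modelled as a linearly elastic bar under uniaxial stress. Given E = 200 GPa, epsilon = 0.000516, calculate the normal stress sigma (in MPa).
Model: a linearly elastic bar under uniaxial stress, so epsilon = sigma / E.
Solve for sigma: sigma = epsilon·E.
Convert to SI units:
  E = 200 GPa = 2 × 10¹¹ Pa
Substitute:
  sigma = 0.000516 × (2 × 10¹¹)
  sigma = 1.032 × 10⁸ Pa
Convert: sigma = 1.032 × 10⁸ Pa = 103.2 MPa
Final answer: sigma = 103.2 MPa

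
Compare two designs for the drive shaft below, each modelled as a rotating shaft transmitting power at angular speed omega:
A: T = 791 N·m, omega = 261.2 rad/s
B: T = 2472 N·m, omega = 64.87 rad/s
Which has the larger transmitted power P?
Model: a rotating shaft transmitting power at angular speed omega, so P = T·omega (SI units).
  A: P = 791 × 261.2 = 206600 W = 206.6 kW
  B: P = 2472 × 64.87 = 160400 W = 160.4 kW
206.6 kW > 160.4 kW, so A is larger.
Final answer: A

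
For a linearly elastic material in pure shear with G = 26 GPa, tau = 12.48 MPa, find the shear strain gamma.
Model: a linearly elastic material in pure shear, so tau = G·gamma.
Solve for gamma: gamma = tau / G.
Convert to SI units:
  G = 26 GPa = 2.6 × 10¹⁰ Pa
  tau = 12.48 MPa = 1.248 × 10⁷ Pa
Substitute:
  gamma = (1.248 × 10⁷) / (2.6 × 10¹⁰)
  gamma = 0.00048
Final answer: gamma = 0.00048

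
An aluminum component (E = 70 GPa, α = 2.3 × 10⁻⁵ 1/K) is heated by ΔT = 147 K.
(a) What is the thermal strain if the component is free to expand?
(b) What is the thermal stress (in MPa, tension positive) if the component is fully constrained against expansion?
(a) Free thermal strain ε_th = α·ΔT = (2.3 × 10⁻⁵) × 147 = 0.003381
(b) Fully constrained, the expansion is suppressed, so σ = -E·α·ΔT. Convert E = 70 GPa = 7 × 10¹⁰ Pa.
  σ = -(7 × 10¹⁰) × (2.3 × 10⁻⁵) × 147 = -2.367 × 10⁸ Pa = -236.7 MPa (compressive)
Final answer: (a) ε_th = 0.003381, (b) σ = -236.7 MPa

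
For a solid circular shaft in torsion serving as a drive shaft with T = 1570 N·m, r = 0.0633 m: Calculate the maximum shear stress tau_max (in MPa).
Model: a solid circular shaft in torsion, so tau_max = (2·T) / (π·r^3).
Substitute:
  tau_max = (2 × 1570) / (π × 0.0633^3)
  tau_max = 3.941 × 10⁶ Pa
Convert: tau_max = 3.941 × 10⁶ Pa = 3.941 MPa
Final answer: tau_max = 3.941 MPa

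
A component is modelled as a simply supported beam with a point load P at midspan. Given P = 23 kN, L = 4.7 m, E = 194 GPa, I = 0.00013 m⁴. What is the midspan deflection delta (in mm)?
Model: a simply supported beam with a point load P at midspan, so delta = (P·L^3) / (48·E·I).
Convert to SI units:
  P = 23 kN = 23000 N
  E = 194 GPa = 1.94 × 10¹¹ Pa
Substitute:
  delta = (23000 × 4.7^3) / (48 × (1.94 × 10¹¹) × 0.00013)
  delta = 0.001973 m
Convert: delta = 0.001973 m = 1.973 mm
Final answer: delta = 1.973 mm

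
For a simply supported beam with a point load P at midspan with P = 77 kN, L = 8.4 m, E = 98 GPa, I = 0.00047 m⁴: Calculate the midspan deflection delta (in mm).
Model: a simply supported beam with a point load P at midspan, so delta = (P·L^3) / (48·E·I).
Convert to SI units:
  P = 77 kN = 77000 N
  E = 98 GPa = 9.8 × 10¹⁰ Pa
Substitute:
  delta = (77000 × 8.4^3) / (48 × (9.8 × 10¹⁰) × 0.00047)
  delta = 0.02064 m
Convert: delta = 0.02064 m = 20.64 mm
Final answer: delta = 20.64 mm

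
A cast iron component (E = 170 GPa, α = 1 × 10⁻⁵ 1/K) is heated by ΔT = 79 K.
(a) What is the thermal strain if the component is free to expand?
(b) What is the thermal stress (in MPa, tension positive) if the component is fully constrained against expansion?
(a) Free thermal strain ε_th = α·ΔT = (1 × 10⁻⁵) × 79 = 0.00079
(b) Fully constrained, the expansion is suppressed, so σ = -E·α·ΔT. Convert E = 170 GPa = 1.7 × 10¹¹ Pa.
  σ = -(1.7 × 10¹¹) × (1 × 10⁻⁵) × 79 = -1.343 × 10⁸ Pa = -134.3 MPa (compressive)
Final answer: (a) ε_th = 0.00079, (b) σ = -134.3 MPa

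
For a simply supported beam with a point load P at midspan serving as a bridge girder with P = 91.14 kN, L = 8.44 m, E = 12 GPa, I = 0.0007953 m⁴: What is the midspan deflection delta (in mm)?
Model: a simply supported beam with a point load P at midspan, so delta = (P·L^3) / (48·E·I).
Convert to SI units:
  P = 91.14 kN = 91140 N
  E = 12 GPa = 1.2 × 10¹⁰ Pa
Substitute:
  delta = (91140 × 8.44^3) / (48 × (1.2 × 10¹⁰) × 0.0007953)
  delta = 0.1196 m
Convert: delta = 0.1196 m = 119.6 mm
Final answer: delta = 119.6 mm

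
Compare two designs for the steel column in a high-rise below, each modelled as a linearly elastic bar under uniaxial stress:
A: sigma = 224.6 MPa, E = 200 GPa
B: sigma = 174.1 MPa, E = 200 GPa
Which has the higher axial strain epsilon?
Model: a linearly elastic bar under uniaxial stress, so epsilon = sigma / E (SI units).
  A: epsilon = (2.246 × 10⁸) / (2 × 10¹¹) = 0.001123
  B: epsilon = (1.741 × 10⁸) / (2 × 10¹¹) = 0.0008705
0.001123 > 0.0008705, so A is larger.
Final answer: A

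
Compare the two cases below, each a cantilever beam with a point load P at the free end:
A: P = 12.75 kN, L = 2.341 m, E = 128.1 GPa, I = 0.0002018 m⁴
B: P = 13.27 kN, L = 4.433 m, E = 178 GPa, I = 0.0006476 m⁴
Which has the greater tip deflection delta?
Model: a cantilever beam with a point load P at the free end, so delta = (P·L^3) / (3·E·I) (SI units).
  A: delta = (12750 × 2.341^3) / (3 × (1.281 × 10¹¹) × 0.0002018) = 0.002109 m = 2.109 mm
  B: delta = (13270 × 4.433^3) / (3 × (1.78 × 10¹¹) × 0.0006476) = 0.003343 m = 3.343 mm
3.343 mm > 2.109 mm, so B is larger.
Final answer: B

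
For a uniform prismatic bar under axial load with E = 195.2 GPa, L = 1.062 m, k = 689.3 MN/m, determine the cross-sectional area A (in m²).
Model: a uniform prismatic bar under axial load, so k = (A·E) / L.
Solve for A: A = (k·L) / E.
Convert to SI units:
  E = 195.2 GPa = 1.952 × 10¹¹ Pa
  k = 689.3 MN/m = 6.893 × 10⁸ N/m
Substitute:
  A = ((6.893 × 10⁸) × 1.062) / (1.952 × 10¹¹)
  A = 0.00375 m²
Final answer: A = 0.00375 m²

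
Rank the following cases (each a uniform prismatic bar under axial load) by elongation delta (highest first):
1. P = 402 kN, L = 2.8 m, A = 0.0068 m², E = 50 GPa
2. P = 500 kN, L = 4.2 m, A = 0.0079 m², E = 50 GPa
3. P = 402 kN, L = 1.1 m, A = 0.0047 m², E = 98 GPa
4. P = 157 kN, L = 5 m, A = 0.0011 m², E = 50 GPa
Model: a uniform prismatic bar under axial load, so delta = (P·L) / (A·E) (SI units).
  Case 1: delta = (402000 × 2.8) / (0.0068 × (5 × 10¹⁰)) = 0.003311 m = 3.311 mm
  Case 2: delta = (500000 × 4.2) / (0.0079 × (5 × 10¹⁰)) = 0.005316 m = 5.316 mm
  Case 3: delta = (402000 × 1.1) / (0.0047 × (9.8 × 10¹⁰)) = 0.0009601 m = 0.9601 mm
  Case 4: delta = (157000 × 5) / (0.0011 × (5 × 10¹⁰)) = 0.01427 m = 14.27 mm
Ordering: 14.27 mm (case 4) > 5.316 mm (case 2) > 3.311 mm (case 1) > 0.9601 mm (case 3)
Final answer: 4, 2, 1, 3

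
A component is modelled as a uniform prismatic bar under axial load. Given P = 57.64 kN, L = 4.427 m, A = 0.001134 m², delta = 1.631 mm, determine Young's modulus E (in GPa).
Model: a uniform prismatic bar under axial load, so delta = (P·L) / (A·E).
Solve for E: E = (P·L) / (delta·A).
Convert to SI units:
  P = 57.64 kN = 57640 N
  delta = 1.631 mm = 0.001631 m
Substitute:
  E = (57640 × 4.427) / (0.001631 × 0.001134)
  E = 1.38 × 10¹¹ Pa
Convert: E = 1.38 × 10¹¹ Pa = 138 GPa
Final answer: E = 138 GPa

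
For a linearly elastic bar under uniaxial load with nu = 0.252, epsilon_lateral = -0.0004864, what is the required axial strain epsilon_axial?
Model: a linearly elastic bar under uniaxial load, so epsilon_lateral = -nu·epsilon_axial.
Solve for epsilon_axial: epsilon_axial = -epsilon_lateral / nu.
Substitute:
  epsilon_axial = -(-0.0004864) / 0.252
  epsilon_axial = 0.00193
Final answer: epsilon_axial = 0.00193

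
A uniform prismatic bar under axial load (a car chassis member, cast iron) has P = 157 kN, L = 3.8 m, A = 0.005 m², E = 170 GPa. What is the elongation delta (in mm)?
Model: a uniform prismatic bar under axial load, so delta = (P·L) / (A·E).
Convert to SI units:
  P = 157 kN = 157000 N
  E = 170 GPa = 1.7 × 10¹¹ Pa
Substitute:
  delta = (157000 × 3.8) / (0.005 × (1.7 × 10¹¹))
  delta = 0.0007019 m
Convert: delta = 0.0007019 m = 0.7019 mm
Final answer: delta = 0.7019 mm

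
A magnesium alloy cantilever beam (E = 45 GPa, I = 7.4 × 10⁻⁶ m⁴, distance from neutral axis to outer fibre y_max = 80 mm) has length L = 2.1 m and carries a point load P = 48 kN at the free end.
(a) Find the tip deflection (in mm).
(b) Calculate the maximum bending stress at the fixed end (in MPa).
(a) Tip deflection of a cantilever with an end point load: δ = P·L^3 / (3·E·I). Convert P = 48 kN = 48000 N, E = 45 GPa = 4.5 × 10¹⁰ Pa.
  δ = (48000 × 2.1^3) / (3 × (4.5 × 10¹⁰) × (7.4 × 10⁻⁶)) = 0.445 m = 445 mm
(b) Maximum bending moment at the fixed end: M = P·L = 48000 × 2.1 = 100800 N·m. Convert y_max = 80 mm = 0.08 m.
  σ = M·y_max / I = (100800 × 0.08) / (7.4 × 10⁻⁶) = 1.09 × 10⁹ Pa = 1090 MPa
Final answer: (a) δ = 445 mm, (b) σ = 1090 MPa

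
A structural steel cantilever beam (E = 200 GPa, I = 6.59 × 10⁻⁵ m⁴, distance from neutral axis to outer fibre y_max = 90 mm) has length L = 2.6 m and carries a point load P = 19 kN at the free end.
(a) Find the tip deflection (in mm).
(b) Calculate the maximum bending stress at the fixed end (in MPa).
(a) Tip deflection of a cantilever with an end point load: δ = P·L^3 / (3·E·I). Convert P = 19 kN = 19000 N, E = 200 GPa = 2 × 10¹¹ Pa.
  δ = (19000 × 2.6^3) / (3 × (2 × 10¹¹) × (6.59 × 10⁻⁵)) = 0.008446 m = 8.446 mm
(b) Maximum bending moment at the fixed end: M = P·L = 19000 × 2.6 = 49400 N·m. Convert y_max = 90 mm = 0.09 m.
  σ = M·y_max / I = (49400 × 0.09) / (6.59 × 10⁻⁵) = 6.747 × 10⁷ Pa = 67.47 MPa
Final answer: (a) δ = 8.446 mm, (b) σ = 67.47 MPa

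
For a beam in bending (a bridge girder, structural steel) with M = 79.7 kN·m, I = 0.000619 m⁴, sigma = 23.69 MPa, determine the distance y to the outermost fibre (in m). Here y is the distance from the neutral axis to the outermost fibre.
Model: a beam in bending, so sigma = (M·y) / I.
Solve for y: y = (sigma·I) / M.
Convert to SI units:
  M = 79.7 kN·m = 79700 N·m
  sigma = 23.69 MPa = 2.369 × 10⁷ Pa
Substitute:
  y = ((2.369 × 10⁷) × 0.000619) / 79700
  y = 0.184 m
Final answer: y = 0.184 m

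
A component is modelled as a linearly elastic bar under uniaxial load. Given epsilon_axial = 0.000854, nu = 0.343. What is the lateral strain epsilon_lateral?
Model: a linearly elastic bar under uniaxial load, so epsilon_lateral = -nu·epsilon_axial.
Substitute:
  epsilon_lateral = -(0.343 × 0.000854)
  epsilon_lateral = -0.0002929
Final answer: epsilon_lateral = -0.0002929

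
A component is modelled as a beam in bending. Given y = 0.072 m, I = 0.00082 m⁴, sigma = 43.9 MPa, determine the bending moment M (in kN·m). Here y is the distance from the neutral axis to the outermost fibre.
Model: a beam in bending, so sigma = (M·y) / I.
Solve for M: M = (sigma·I) / y.
Convert to SI units:
  sigma = 43.9 MPa = 4.39 × 10⁷ Pa
Substitute:
  M = ((4.39 × 10⁷) × 0.00082) / 0.072
  M = 500000 N·m
Convert: M = 500000 N·m = 500 kN·m
Final answer: M = 500 kN·m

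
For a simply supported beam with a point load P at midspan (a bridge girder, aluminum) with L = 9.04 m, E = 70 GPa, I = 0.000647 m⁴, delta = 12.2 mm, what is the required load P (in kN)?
Model: a simply supported beam with a point load P at midspan, so delta = (P·L^3) / (48·E·I).
Solve for P: P = (48·delta·E·I) / L^3.
Convert to SI units:
  E = 70 GPa = 7 × 10¹⁰ Pa
  delta = 12.2 mm = 0.0122 m
Substitute:
  P = (48 × 0.0122 × (7 × 10¹⁰) × 0.000647) / 9.04^3
  P = 35900 N
Convert: P = 35900 N = 35.9 kN
Final answer: P = 35.9 kN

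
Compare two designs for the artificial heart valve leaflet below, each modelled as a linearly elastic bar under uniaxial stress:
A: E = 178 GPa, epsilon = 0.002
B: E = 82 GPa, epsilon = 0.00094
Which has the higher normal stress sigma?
Model: a linearly elastic bar under uniaxial stress, so sigma = E·epsilon (SI units).
  A: sigma = (1.78 × 10¹¹) × 0.002 = 3.56 × 10⁸ Pa = 356 MPa
  B: sigma = (8.2 × 10¹⁰) × 0.00094 = 7.708 × 10⁷ Pa = 77.08 MPa
356 MPa > 77.08 MPa, so A is larger.
Final answer: A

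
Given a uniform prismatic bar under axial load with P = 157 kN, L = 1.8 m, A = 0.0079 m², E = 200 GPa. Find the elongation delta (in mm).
Model: a uniform prismatic bar under axial load, so delta = (P·L) / (A·E).
Convert to SI units:
  P = 157 kN = 157000 N
  E = 200 GPa = 2 × 10¹¹ Pa
Substitute:
  delta = (157000 × 1.8) / (0.0079 × (2 × 10¹¹))
  delta = 0.0001789 m
Convert: delta = 0.0001789 m = 0.1789 mm
Final answer: delta = 0.1789 mm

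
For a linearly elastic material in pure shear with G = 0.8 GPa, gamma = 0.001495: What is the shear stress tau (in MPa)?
Model: a linearly elastic material in pure shear, so tau = G·gamma.
Convert to SI units:
  G = 0.8 GPa = 8 × 10⁸ Pa
Substitute:
  tau = (8 × 10⁸) × 0.001495
  tau = 1.196 × 10⁶ Pa
Convert: tau = 1.196 × 10⁶ Pa = 1.196 MPa
Final answer: tau = 1.196 MPa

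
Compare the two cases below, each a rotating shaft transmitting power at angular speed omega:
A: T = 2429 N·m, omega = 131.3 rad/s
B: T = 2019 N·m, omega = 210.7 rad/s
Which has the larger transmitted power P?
Model: a rotating shaft transmitting power at angular speed omega, so P = T·omega (SI units).
  A: P = 2429 × 131.3 = 318900 W = 318.9 kW
  B: P = 2019 × 210.7 = 425400 W = 425.4 kW
425.4 kW > 318.9 kW, so B is larger.
Final answer: B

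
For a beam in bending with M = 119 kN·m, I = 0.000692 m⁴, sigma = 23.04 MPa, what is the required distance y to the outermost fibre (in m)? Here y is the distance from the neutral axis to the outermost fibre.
Model: a beam in bending, so sigma = (M·y) / I.
Solve for y: y = (sigma·I) / M.
Convert to SI units:
  M = 119 kN·m = 119000 N·m
  sigma = 23.04 MPa = 2.304 × 10⁷ Pa
Substitute:
  y = ((2.304 × 10⁷) × 0.000692) / 119000
  y = 0.134 m
Final answer: y = 0.134 m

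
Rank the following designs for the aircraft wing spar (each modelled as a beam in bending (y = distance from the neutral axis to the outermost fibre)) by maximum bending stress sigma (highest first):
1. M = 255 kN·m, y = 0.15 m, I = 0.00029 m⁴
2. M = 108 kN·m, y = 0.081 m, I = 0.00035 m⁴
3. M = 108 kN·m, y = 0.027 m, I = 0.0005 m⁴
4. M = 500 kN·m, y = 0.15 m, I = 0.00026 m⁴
Model: a beam in bending (y = distance from the neutral axis to the outermost fibre), so sigma = (M·y) / I (SI units).
  Case 1: sigma = (255000 × 0.15) / 0.00029 = 1.319 × 10⁸ Pa = 131.9 MPa
  Case 2: sigma = (108000 × 0.081) / 0.00035 = 2.499 × 10⁷ Pa = 24.99 MPa
  Case 3: sigma = (108000 × 0.027) / 0.0005 = 5.832 × 10⁶ Pa = 5.832 MPa
  Case 4: sigma = (500000 × 0.15) / 0.00026 = 2.885 × 10⁸ Pa = 288.5 MPa
Ordering: 288.5 MPa (case 4) > 131.9 MPa (case 1) > 24.99 MPa (case 2) > 5.832 MPa (case 3)
Final answer: 4, 1, 2, 3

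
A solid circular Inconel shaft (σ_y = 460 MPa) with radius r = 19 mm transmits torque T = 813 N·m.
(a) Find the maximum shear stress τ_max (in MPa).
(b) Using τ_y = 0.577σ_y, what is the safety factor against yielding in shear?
(a) For a solid circular shaft, τ_max = T·r/J with J = π·r^4/2, i.e. τ_max = 2·T / (π·r^3). Convert r = 19 mm = 0.019 m.
  τ_max = (2 × 813) / (π × 0.019^3) = 7.546 × 10⁷ Pa = 75.46 MPa
(b) τ_y = 0.577 × 460 = 265.42 MPa
  SF = τ_y/τ_max = 265.42 / 75.46 = 3.517
Final answer: (a) τ_max = 75.46 MPa, (b) SF = 3.517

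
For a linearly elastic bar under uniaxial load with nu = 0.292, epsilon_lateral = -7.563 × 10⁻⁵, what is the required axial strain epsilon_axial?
Model: a linearly elastic bar under uniaxial load, so epsilon_lateral = -nu·epsilon_axial.
Solve for epsilon_axial: epsilon_axial = -epsilon_lateral / nu.
Substitute:
  epsilon_axial = -(-7.563 × 10⁻⁵) / 0.292
  epsilon_axial = 0.000259
Final answer: epsilon_axial = 0.000259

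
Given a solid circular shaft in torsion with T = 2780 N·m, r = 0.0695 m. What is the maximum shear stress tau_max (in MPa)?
Model: a solid circular shaft in torsion, so tau_max = (2·T) / (π·r^3).
Substitute:
  tau_max = (2 × 2780) / (π × 0.0695^3)
  tau_max = 5.272 × 10⁶ Pa
Convert: tau_max = 5.272 × 10⁶ Pa = 5.272 MPa
Final answer: tau_max = 5.272 MPa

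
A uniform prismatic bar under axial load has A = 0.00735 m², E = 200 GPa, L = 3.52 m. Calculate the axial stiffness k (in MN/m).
Model: a uniform prismatic bar under axial load, so k = (A·E) / L.
Convert to SI units:
  E = 200 GPa = 2 × 10¹¹ Pa
Substitute:
  k = (0.00735 × (2 × 10¹¹)) / 3.52
  k = 4.176 × 10⁸ N/m
Convert: k = 4.176 × 10⁸ N/m = 417.6 MN/m
Final answer: k = 417.6 MN/m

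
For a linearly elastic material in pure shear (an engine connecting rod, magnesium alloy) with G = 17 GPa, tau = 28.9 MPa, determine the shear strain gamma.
Model: a linearly elastic material in pure shear, so tau = G·gamma.
Solve for gamma: gamma = tau / G.
Convert to SI units:
  G = 17 GPa = 1.7 × 10¹⁰ Pa
  tau = 28.9 MPa = 2.89 × 10⁷ Pa
Substitute:
  gamma = (2.89 × 10⁷) / (1.7 × 10¹⁰)
  gamma = 0.0017
Final answer: gamma = 0.0017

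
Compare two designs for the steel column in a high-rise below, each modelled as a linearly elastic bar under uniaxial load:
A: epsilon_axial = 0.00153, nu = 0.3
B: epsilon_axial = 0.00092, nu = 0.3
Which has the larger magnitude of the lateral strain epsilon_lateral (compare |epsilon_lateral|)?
Model: a linearly elastic bar under uniaxial load, so epsilon_lateral = -nu·epsilon_axial (SI units).
  A: epsilon_lateral = -(0.3 × 0.00153) = -0.000459
  B: epsilon_lateral = -(0.3 × 0.00092) = -0.000276
|epsilon_lateral|: A = 0.000459, B = 0.000276, so A is larger in magnitude.
Final answer: A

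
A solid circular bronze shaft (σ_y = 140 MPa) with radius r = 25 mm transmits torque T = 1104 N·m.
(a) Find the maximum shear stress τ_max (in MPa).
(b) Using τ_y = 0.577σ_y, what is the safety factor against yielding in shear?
(a) For a solid circular shaft, τ_max = T·r/J with J = π·r^4/2, i.e. τ_max = 2·T / (π·r^3). Convert r = 25 mm = 0.025 m.
  τ_max = (2 × 1104) / (π × 0.025^3) = 4.498 × 10⁷ Pa = 44.98 MPa
(b) τ_y = 0.577 × 140 = 80.78 MPa
  SF = τ_y/τ_max = 80.78 / 44.98 = 1.796
Final answer: (a) τ_max = 44.98 MPa, (b) SF = 1.796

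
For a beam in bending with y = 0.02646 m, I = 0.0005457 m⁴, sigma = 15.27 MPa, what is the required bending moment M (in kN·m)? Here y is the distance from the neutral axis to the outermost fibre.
Model: a beam in bending, so sigma = (M·y) / I.
Solve for M: M = (sigma·I) / y.
Convert to SI units:
  sigma = 15.27 MPa = 1.527 × 10⁷ Pa
Substitute:
  M = ((1.527 × 10⁷) × 0.0005457) / 0.02646
  M = 314900 N·m
Convert: M = 314900 N·m = 314.9 kN·m
Final answer: M = 314.9 kN·m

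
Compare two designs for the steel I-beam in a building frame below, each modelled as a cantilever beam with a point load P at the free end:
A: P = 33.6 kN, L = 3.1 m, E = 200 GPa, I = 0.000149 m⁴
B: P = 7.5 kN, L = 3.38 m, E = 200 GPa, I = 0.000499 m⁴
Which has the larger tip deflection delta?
Model: a cantilever beam with a point load P at the free end, so delta = (P·L^3) / (3·E·I) (SI units).
  A: delta = (33600 × 3.1^3) / (3 × (2 × 10¹¹) × 0.000149) = 0.0112 m = 11.2 mm
  B: delta = (7500 × 3.38^3) / (3 × (2 × 10¹¹) × 0.000499) = 0.0009673 m = 0.9673 mm
11.2 mm > 0.9673 mm, so A is larger.
Final answer: A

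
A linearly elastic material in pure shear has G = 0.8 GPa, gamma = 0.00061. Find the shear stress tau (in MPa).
Model: a linearly elastic material in pure shear, so tau = G·gamma.
Convert to SI units:
  G = 0.8 GPa = 8 × 10⁸ Pa
Substitute:
  tau = (8 × 10⁸) × 0.00061
  tau = 488000 Pa
Convert: tau = 488000 Pa = 0.488 MPa
Final answer: tau = 0.488 MPa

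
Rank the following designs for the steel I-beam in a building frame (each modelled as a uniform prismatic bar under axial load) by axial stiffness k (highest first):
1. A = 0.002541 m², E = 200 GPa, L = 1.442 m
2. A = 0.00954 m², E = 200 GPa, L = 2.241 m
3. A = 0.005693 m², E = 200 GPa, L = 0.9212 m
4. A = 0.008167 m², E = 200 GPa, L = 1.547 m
Model: a uniform prismatic bar under axial load, so k = (A·E) / L (SI units).
  Case 1: k = (0.002541 × (2 × 10¹¹)) / 1.442 = 3.524 × 10⁸ N/m = 352.4 MN/m
  Case 2: k = (0.00954 × (2 × 10¹¹)) / 2.241 = 8.514 × 10⁸ N/m = 851.4 MN/m
  Case 3: k = (0.005693 × (2 × 10¹¹)) / 0.9212 = 1.236 × 10⁹ N/m = 1236 MN/m
  Case 4: k = (0.008167 × (2 × 10¹¹)) / 1.547 = 1.056 × 10⁹ N/m = 1056 MN/m
Ordering: 1236 MN/m (case 3) > 1056 MN/m (case 4) > 851.4 MN/m (case 2) > 352.4 MN/m (case 1)
Final answer: 3, 4, 2, 1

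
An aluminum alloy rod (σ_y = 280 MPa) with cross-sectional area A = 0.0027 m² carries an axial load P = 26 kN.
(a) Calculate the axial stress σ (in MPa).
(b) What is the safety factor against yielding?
(a) Axial stress σ = P/A. Convert P = 26 kN = 26000 N.
  σ = 26000 / 0.0027 = 9.63 × 10⁶ Pa = 9.63 MPa
(b) Safety factor SF = σ_y/σ = 280 / 9.63 = 29.08
Final answer: (a) σ = 9.63 MPa, (b) SF = 29.08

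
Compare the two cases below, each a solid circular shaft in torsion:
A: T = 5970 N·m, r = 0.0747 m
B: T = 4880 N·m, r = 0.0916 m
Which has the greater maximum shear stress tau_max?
Model: a solid circular shaft in torsion, so tau_max = (2·T) / (π·r^3) (SI units).
  A: tau_max = (2 × 5970) / (π × 0.0747^3) = 9.118 × 10⁶ Pa = 9.118 MPa
  B: tau_max = (2 × 4880) / (π × 0.0916^3) = 4.042 × 10⁶ Pa = 4.042 MPa
9.118 MPa > 4.042 MPa, so A is larger.
Final answer: A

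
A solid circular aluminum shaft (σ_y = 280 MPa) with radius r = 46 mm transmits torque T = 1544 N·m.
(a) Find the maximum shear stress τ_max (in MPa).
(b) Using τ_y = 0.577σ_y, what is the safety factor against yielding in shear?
(a) For a solid circular shaft, τ_max = T·r/J with J = π·r^4/2, i.e. τ_max = 2·T / (π·r^3). Convert r = 46 mm = 0.046 m.
  τ_max = (2 × 1544) / (π × 0.046^3) = 1.01 × 10⁷ Pa = 10.1 MPa
(b) τ_y = 0.577 × 280 = 161.56 MPa
  SF = τ_y/τ_max = 161.56 / 10.1 = 16
Final answer: (a) τ_max = 10.1 MPa, (b) SF = 16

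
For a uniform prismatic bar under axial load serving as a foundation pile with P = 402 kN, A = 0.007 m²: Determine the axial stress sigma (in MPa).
Model: a uniform prismatic bar under axial load, so sigma = P / A.
Convert to SI units:
  P = 402 kN = 402000 N
Substitute:
  sigma = 402000 / 0.007
  sigma = 5.743 × 10⁷ Pa
Convert: sigma = 5.743 × 10⁷ Pa = 57.43 MPa
Final answer: sigma = 57.43 MPa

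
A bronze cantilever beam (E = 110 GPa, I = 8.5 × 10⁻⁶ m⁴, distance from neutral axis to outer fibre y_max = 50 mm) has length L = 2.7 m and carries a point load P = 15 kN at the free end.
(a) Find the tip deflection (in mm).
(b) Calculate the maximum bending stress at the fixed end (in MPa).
(a) Tip deflection of a cantilever with an end point load: δ = P·L^3 / (3·E·I). Convert P = 15 kN = 15000 N, E = 110 GPa = 1.1 × 10¹¹ Pa.
  δ = (15000 × 2.7^3) / (3 × (1.1 × 10¹¹) × (8.5 × 10⁻⁶)) = 0.1053 m = 105.3 mm
(b) Maximum bending moment at the fixed end: M = P·L = 15000 × 2.7 = 40500 N·m. Convert y_max = 50 mm = 0.05 m.
  σ = M·y_max / I = (40500 × 0.05) / (8.5 × 10⁻⁶) = 2.382 × 10⁸ Pa = 238.2 MPa
Final answer: (a) δ = 105.3 mm, (b) σ = 238.2 MPa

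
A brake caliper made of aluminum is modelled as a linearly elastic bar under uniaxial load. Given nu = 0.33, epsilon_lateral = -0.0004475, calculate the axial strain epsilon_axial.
Model: a linearly elastic bar under uniaxial load, so epsilon_lateral = -nu·epsilon_axial.
Solve for epsilon_axial: epsilon_axial = -epsilon_lateral / nu.
Substitute:
  epsilon_axial = -(-0.0004475) / 0.33
  epsilon_axial = 0.001356
Final answer: epsilon_axial = 0.001356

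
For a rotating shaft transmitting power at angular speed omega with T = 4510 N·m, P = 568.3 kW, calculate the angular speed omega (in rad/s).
Model: a rotating shaft transmitting power at angular speed omega, so P = T·omega.
Solve for omega: omega = P / T.
Convert to SI units:
  P = 568.3 kW = 568300 W
Substitute:
  omega = 568300 / 4510
  omega = 126 rad/s
Final answer: omega = 126 rad/s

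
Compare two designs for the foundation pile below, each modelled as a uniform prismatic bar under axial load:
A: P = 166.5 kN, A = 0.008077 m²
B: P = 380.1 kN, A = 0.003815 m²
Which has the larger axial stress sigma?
Model: a uniform prismatic bar under axial load, so sigma = P / A (SI units).
  A: sigma = 166500 / 0.008077 = 2.061 × 10⁷ Pa = 20.61 MPa
  B: sigma = 380100 / 0.003815 = 9.963 × 10⁷ Pa = 99.63 MPa
99.63 MPa > 20.61 MPa, so B is larger.
Final answer: B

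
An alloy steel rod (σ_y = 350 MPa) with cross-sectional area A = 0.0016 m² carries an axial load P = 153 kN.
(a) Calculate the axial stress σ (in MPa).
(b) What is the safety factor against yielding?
(a) Axial stress σ = P/A. Convert P = 153 kN = 153000 N.
  σ = 153000 / 0.0016 = 9.562 × 10⁷ Pa = 95.62 MPa
(b) Safety factor SF = σ_y/σ = 350 / 95.62 = 3.66
Final answer: (a) σ = 95.62 MPa, (b) SF = 3.66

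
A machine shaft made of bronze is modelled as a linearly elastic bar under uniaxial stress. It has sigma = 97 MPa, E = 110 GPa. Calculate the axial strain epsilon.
Model: a linearly elastic bar under uniaxial stress, so epsilon = sigma / E.
Convert to SI units:
  sigma = 97 MPa = 9.7 × 10⁷ Pa
  E = 110 GPa = 1.1 × 10¹¹ Pa
Substitute:
  epsilon = (9.7 × 10⁷) / (1.1 × 10¹¹)
  epsilon = 0.0008818
Final answer: epsilon = 0.0008818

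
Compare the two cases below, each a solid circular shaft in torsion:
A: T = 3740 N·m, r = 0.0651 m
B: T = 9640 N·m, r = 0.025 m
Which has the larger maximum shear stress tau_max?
Model: a solid circular shaft in torsion, so tau_max = (2·T) / (π·r^3) (SI units).
  A: tau_max = (2 × 3740) / (π × 0.0651^3) = 8.63 × 10⁶ Pa = 8.63 MPa
  B: tau_max = (2 × 9640) / (π × 0.025^3) = 3.928 × 10⁸ Pa = 392.8 MPa
392.8 MPa > 8.63 MPa, so B is larger.
Final answer: B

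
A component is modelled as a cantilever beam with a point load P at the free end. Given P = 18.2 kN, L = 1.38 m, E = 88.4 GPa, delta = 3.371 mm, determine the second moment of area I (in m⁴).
Model: a cantilever beam with a point load P at the free end, so delta = (P·L^3) / (3·E·I).
Solve for I: I = (P·L^3) / (3·delta·E).
Convert to SI units:
  P = 18.2 kN = 18200 N
  E = 88.4 GPa = 8.84 × 10¹⁰ Pa
  delta = 3.371 mm = 0.003371 m
Substitute:
  I = (18200 × 1.38^3) / (3 × 0.003371 × (8.84 × 10¹⁰))
  I = 5.35 × 10⁻⁵ m⁴
Final answer: I = 5.35 × 10⁻⁵ m⁴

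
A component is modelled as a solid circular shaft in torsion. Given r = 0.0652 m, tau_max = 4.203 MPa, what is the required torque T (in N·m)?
Model: a solid circular shaft in torsion, so tau_max = (2·T) / (π·r^3).
Solve for T: T = (π·tau_max·r^3) / 2.
Convert to SI units:
  tau_max = 4.203 MPa = 4.203 × 10⁶ Pa
Substitute:
  T = (π × (4.203 × 10⁶) × 0.0652^3) / 2
  T = 1830 N·m
Final answer: T = 1830 N·m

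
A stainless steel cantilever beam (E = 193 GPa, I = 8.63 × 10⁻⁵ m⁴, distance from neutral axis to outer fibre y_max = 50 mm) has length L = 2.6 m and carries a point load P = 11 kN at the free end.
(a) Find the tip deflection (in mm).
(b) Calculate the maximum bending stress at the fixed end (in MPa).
(a) Tip deflection of a cantilever with an end point load: δ = P·L^3 / (3·E·I). Convert P = 11 kN = 11000 N, E = 193 GPa = 1.93 × 10¹¹ Pa.
  δ = (11000 × 2.6^3) / (3 × (1.93 × 10¹¹) × (8.63 × 10⁻⁵)) = 0.003869 m = 3.869 mm
(b) Maximum bending moment at the fixed end: M = P·L = 11000 × 2.6 = 28600 N·m. Convert y_max = 50 mm = 0.05 m.
  σ = M·y_max / I = (28600 × 0.05) / (8.63 × 10⁻⁵) = 1.657 × 10⁷ Pa = 16.57 MPa
Final answer: (a) δ = 3.869 mm, (b) σ = 16.57 MPa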